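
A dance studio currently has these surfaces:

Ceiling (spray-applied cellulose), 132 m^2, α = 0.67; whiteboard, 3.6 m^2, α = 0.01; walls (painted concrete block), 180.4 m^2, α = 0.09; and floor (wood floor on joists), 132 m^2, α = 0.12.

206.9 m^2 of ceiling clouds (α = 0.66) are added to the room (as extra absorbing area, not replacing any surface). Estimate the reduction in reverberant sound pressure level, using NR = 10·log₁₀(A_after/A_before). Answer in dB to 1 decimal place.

3.3 dB

Summing Sᵢαᵢ: 88.440 + 0.036 + 16.236 + 15.840 → A_before = 120.552 sabins.
Added absorption = 206.9 × 0.66 = 136.554 sabins.
A_after = 120.552 + 136.554 = 257.106 sabins.
NR = 10·log₁₀(257.106/120.552) = 3.3 dB.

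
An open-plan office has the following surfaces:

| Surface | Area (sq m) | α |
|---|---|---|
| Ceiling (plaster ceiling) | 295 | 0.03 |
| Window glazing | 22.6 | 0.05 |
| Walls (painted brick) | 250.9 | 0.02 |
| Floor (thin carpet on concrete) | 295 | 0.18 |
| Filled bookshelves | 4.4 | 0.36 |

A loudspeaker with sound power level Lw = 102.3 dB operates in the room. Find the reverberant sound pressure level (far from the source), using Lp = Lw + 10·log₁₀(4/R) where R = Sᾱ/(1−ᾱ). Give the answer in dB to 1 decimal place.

89.5 dB

A = 69.682 sabins; S = 867.9 sq m.
ᾱ = 0.0803, so room constant R = A/(1−ᾱ) = 75.766 sq m.
Lp = 102.3 + 10·log₁₀(4/75.766) = 102.3 + (-12.77) = 89.5 dB.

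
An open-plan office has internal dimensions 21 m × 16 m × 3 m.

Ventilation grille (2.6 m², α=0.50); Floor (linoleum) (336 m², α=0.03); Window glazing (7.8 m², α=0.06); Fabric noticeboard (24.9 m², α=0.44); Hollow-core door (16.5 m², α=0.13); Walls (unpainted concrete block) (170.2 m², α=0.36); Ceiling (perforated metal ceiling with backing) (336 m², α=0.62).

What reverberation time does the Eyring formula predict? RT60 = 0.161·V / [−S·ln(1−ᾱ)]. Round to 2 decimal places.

S = Σ Sᵢ = 894.0 m².
Σ(Sᵢαᵢ) = 2.6·0.50 + 336·0.03 + 7.8·0.06 + 24.9·0.44 + 16.5·0.13 + 170.2·0.36 + 336·0.62 = 294.541.
Mean coefficient ᾱ = A/S = 0.3295.
Eyring denominator: −S ln(1−ᾱ) = 357.360.
V = 21 × 16 × 3 = 1008 m³.
T = 0.161·V/[−S·ln(1−ᾱ)] = 0.161·1008/357.360 = 0.45 s.

0.45 s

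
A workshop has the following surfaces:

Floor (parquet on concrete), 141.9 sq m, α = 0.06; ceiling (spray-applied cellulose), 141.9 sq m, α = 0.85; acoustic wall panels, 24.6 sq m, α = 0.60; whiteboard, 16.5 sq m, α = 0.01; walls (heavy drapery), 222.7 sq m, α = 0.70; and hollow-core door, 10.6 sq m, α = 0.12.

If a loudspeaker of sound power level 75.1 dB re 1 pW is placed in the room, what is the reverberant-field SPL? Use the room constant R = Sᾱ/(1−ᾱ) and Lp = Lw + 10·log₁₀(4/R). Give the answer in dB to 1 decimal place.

53.0 dB

Σ(Sᵢαᵢ) = 141.9·0.06 + 141.9·0.85 + 24.6·0.60 + 16.5·0.01 + 222.7·0.70 + 10.6·0.12 = 301.216; total area S = 558.2 sq m.
ᾱ = 301.216/558.2 = 0.5396; R = Sᾱ/(1−ᾱ) = 301.216/(1−0.5396) = 654.248 sq m.
Lp = Lw + 10 log₁₀(4/R) = 75.1 -22.14 = 53.0 dB.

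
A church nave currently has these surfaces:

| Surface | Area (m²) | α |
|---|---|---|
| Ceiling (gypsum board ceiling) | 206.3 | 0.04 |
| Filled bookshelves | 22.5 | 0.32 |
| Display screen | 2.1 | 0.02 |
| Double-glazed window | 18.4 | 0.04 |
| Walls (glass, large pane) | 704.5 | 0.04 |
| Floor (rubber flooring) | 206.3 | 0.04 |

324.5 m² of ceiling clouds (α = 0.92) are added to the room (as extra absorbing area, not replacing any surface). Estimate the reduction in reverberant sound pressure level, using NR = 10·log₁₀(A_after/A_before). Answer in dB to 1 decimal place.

8.2 dB

A_before = Σ Sᵢαᵢ = 206.3·0.04 + 22.5·0.32 + 2.1·0.02 + 18.4·0.04 + 704.5·0.04 + 206.3·0.04 = 52.662 sabins.
Added absorption = 324.5 × 0.92 = 298.540 sabins.
New total A_after = 351.202 sabins.
Reduction = 10 log₁₀(A_after/A_before) = 10 log₁₀(6.6690) = 8.2 dB.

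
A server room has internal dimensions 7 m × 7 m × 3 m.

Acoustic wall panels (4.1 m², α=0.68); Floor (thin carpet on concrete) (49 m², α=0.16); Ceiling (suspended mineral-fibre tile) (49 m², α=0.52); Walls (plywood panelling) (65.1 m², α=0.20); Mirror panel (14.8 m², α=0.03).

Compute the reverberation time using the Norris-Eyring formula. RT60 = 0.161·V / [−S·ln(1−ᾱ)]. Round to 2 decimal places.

0.41 s

Total surface area S = 4.1 + 49 + 49 + 65.1 + 14.8 = 182.0 m².
Σ(Sᵢαᵢ) = 4.1×0.68 + 49×0.16 + 49×0.52 + 65.1×0.20 + 14.8×0.03 = 49.572.
ᾱ = 49.572 / 182.0 = 0.2724.
Eyring denominator: −S ln(1−ᾱ) = 57.877.
V = 7 × 7 × 3 = 147 m³.
T = 0.161·V/[−S·ln(1−ᾱ)] = 0.161·147/57.877 = 0.41 s.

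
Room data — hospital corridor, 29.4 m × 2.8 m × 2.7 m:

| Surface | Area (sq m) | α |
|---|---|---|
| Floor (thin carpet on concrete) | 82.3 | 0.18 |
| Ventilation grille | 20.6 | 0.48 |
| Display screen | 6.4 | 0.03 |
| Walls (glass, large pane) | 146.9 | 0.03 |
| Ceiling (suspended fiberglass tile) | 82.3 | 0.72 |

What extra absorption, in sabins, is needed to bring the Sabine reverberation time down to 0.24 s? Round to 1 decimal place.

A₁ = Σ Sᵢαᵢ = 82.3×0.18 + 20.6×0.48 + 6.4×0.03 + 146.9×0.03 + 82.3×0.72 = 88.557 sabins.
V = 222.264 m³. Required absorption A₂ = 0.161 × 222.264 / 0.24 = 149.102 sabins.
Additional absorption ΔA = 149.102 − 88.557 = 60.5 sabins.

60.5 sabins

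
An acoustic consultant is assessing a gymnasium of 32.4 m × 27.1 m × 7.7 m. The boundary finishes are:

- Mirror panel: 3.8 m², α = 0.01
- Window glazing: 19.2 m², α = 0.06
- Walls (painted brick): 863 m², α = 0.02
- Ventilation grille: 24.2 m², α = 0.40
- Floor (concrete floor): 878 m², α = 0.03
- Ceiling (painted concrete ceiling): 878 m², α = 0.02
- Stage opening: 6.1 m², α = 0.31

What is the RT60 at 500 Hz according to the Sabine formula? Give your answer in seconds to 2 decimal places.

A = Σ Sᵢαᵢ = 3.8·0.01 + 19.2·0.06 + 863·0.02 + 24.2·0.40 + 878·0.03 + 878·0.02 + 6.1·0.31 = 73.921 sabins.
Volume V = 32.4 × 27.1 × 7.7 = 6760.908 m³.
RT60 = 0.161 · V / A = 0.161 × 6760.908 / 73.921 = 14.73 s.

14.73 s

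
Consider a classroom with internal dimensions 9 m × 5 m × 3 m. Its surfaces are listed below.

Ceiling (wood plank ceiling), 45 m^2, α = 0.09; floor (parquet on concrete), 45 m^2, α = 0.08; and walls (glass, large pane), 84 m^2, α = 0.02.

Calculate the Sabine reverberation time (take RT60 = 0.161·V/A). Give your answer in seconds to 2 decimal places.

Total absorption A = 45·0.09 + 45·0.08 + 84·0.02
  = 4.050 + 3.600 + 1.680 = 9.330 m^2 sabins.
Room volume: 135 m³.
T = 0.161 V/A = 0.161·135/9.330 = 2.33 s.

2.33 s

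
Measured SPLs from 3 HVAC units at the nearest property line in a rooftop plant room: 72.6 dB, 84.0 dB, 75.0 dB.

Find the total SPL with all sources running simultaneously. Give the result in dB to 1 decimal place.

Σ 10^(Lᵢ/10) = 3.01e+08.
Back to dB: 10·log₁₀ Σ = 84.8 dB.

84.8 dB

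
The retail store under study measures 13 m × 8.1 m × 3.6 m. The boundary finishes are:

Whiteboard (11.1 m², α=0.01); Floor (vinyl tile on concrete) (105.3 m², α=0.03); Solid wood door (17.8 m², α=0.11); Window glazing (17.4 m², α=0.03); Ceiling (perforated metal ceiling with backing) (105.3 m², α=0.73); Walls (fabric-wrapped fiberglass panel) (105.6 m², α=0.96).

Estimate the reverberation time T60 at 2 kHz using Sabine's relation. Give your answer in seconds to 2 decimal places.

0.33 s

Total absorption A = 11.1×0.01 + 105.3×0.03 + 17.8×0.11 + 17.4×0.03 + 105.3×0.73 + 105.6×0.96
  = 0.111 + 3.159 + 1.958 + 0.522 + 76.869 + 101.376 = 183.995 m² sabins.
V = 13·8.1·3.6 = 379.08 m³.
RT60 = 0.161 · V / A = 0.161 × 379.08 / 183.995 = 0.33 s.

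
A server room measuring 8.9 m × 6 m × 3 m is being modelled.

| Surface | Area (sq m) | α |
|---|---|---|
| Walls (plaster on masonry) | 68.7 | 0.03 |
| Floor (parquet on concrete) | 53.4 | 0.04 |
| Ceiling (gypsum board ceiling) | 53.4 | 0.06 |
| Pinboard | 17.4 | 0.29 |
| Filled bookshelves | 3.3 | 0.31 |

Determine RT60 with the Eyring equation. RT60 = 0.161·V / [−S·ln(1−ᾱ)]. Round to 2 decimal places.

Total surface area S = 68.7 + 53.4 + 53.4 + 17.4 + 3.3 = 196.2 sq m.
Σ(Sᵢαᵢ) = 68.7×0.03 + 53.4×0.04 + 53.4×0.06 + 17.4×0.29 + 3.3×0.31 = 13.470.
ᾱ = 13.470 / 196.2 = 0.0687.
Eyring denominator: −S ln(1−ᾱ) = 13.964.
V = 8.9 × 6 × 3 = 160.2 m³.
RT60 = 0.161 × 160.2 / 13.964 = 1.85 s.

1.85 sec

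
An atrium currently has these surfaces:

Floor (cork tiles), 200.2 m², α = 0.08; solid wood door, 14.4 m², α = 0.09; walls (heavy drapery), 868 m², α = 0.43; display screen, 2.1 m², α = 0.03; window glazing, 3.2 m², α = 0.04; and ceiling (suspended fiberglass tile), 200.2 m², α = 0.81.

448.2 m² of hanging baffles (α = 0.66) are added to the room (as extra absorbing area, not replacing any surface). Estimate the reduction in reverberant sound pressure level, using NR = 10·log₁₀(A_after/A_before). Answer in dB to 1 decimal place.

1.9 dB

Total absorption A_before = 200.2×0.08 + 14.4×0.09 + 868×0.43 + 2.1×0.03 + 3.2×0.04 + 200.2×0.81
  = 16.016 + 1.296 + 373.240 + 0.063 + 0.128 + 162.162 = 552.905 m² sabins.
Added absorption = 448.2 × 0.66 = 295.812 sabins.
A_after = 552.905 + 295.812 = 848.717 sabins.
Reduction = 10 log₁₀(A_after/A_before) = 10 log₁₀(1.5350) = 1.9 dB.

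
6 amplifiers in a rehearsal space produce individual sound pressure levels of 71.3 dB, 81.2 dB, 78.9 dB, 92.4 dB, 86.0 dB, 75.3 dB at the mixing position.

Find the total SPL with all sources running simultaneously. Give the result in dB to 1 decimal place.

Σ 10^(Lᵢ/10) = 2.393e+09.
Combined level = 10 log₁₀(2.393e+09) = 93.8 dB.

93.8 dB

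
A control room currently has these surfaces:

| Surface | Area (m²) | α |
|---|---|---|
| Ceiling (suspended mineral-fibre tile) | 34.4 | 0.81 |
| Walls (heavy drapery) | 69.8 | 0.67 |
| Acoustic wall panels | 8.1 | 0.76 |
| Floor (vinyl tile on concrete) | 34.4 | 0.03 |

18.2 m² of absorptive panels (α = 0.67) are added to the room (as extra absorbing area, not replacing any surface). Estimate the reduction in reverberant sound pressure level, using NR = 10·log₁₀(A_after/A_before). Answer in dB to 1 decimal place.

0.6 dB

A_before = Σ Sᵢαᵢ = 34.4×0.81 + 69.8×0.67 + 8.1×0.76 + 34.4×0.03 = 81.818 sabins.
Added absorption = 18.2 × 0.67 = 12.194 sabins.
A_after = 81.818 + 12.194 = 94.012 sabins.
NR = 10·log₁₀(94.012/81.818) = 0.6 dB.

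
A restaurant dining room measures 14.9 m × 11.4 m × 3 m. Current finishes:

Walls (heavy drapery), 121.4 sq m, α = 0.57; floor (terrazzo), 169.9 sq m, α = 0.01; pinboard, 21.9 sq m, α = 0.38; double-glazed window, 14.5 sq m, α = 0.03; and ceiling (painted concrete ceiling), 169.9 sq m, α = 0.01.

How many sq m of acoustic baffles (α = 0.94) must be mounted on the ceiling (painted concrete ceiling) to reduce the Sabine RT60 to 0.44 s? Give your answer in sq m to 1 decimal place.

A₁ = Σ Sᵢαᵢ = 121.4·0.57 + 169.9·0.01 + 21.9·0.38 + 14.5·0.03 + 169.9·0.01 = 81.353 sabins.
V = 509.58 m³. Target absorption A₂ = 0.161 × 509.58 / 0.44 = 186.460 sabins.
Absorption to add: 186.460 − 81.353 = 105.107 sabins.
Net gain per sq m: Δα = 0.94 − 0.01 = 0.93.
Panel area = 105.107 / 0.93 = 113.0 sq m.

113.0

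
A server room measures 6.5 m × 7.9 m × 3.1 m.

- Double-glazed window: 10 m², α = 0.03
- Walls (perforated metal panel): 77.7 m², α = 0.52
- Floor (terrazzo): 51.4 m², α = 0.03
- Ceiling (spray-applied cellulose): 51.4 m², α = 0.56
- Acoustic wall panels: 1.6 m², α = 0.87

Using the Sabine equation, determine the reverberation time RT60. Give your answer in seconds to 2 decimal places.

Summing Sᵢαᵢ: 0.300 + 40.404 + 1.542 + 28.784 + 1.392 → A = 72.422 sabins.
Volume V = 6.5 × 7.9 × 3.1 = 159.185 m³.
T = 0.161 V/A = 0.161·159.185/72.422 = 0.35 s.

0.35 s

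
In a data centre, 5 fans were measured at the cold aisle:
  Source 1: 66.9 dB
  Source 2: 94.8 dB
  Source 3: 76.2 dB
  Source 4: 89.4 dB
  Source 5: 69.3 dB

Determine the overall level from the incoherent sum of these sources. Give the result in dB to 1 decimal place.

96.0 dB

Converting to relative power and adding: 10^(66.9/10) + 10^(94.8/10) + 10^(76.2/10) + 10^(89.4/10) + 10^(69.3/10) = 3.946e+09.
L_total = 10·log₁₀(3.946e+09) = 96.0 dB.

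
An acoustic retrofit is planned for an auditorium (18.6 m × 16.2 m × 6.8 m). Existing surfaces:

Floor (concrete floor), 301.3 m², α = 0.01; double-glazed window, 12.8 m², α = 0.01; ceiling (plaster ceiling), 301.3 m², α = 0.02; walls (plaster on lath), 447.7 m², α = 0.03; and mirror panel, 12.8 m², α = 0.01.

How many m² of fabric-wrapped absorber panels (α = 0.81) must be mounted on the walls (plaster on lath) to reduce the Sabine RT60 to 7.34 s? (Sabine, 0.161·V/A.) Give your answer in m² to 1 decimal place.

Equivalent absorption area: A₁ = 301.3*0.01 + 12.8*0.01 + 301.3*0.02 + 447.7*0.03 + 12.8*0.01 = 22.726 m².
Required A₂ = 0.161·2048.976/7.34 = 44.943 sabins.
Absorption to add: 44.943 − 22.726 = 22.217 sabins.
Net gain per m²: Δα = 0.81 − 0.03 = 0.78.
Area = ΔA/Δα = 22.217/0.78 = 28.5 m².

28.5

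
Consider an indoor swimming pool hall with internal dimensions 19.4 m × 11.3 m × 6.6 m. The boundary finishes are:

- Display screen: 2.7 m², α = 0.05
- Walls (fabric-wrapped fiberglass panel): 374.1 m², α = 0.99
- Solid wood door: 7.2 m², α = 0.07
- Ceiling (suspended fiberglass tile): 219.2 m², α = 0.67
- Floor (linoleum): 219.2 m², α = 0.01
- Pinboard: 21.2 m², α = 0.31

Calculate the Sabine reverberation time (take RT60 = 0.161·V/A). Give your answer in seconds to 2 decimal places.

A = Σ Sᵢαᵢ = 2.7×0.05 + 374.1×0.99 + 7.2×0.07 + 219.2×0.67 + 219.2×0.01 + 21.2×0.31 = 526.626 sabins.
Volume V = 19.4 × 11.3 × 6.6 = 1446.852 m³.
T = 0.161 V/A = 0.161·1446.852/526.626 = 0.44 s.

0.44 seconds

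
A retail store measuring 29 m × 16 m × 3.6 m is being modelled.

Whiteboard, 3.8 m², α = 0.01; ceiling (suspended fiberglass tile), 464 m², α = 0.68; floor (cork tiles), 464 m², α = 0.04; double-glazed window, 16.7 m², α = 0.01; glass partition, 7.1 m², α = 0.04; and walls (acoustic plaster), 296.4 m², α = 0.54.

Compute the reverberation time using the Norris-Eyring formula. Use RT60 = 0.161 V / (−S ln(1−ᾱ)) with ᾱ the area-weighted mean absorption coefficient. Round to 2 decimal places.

0.43 sec

Total surface area S = 3.8 + 464 + 464 + 16.7 + 7.1 + 296.4 = 1252.0 m².
Absorption A = 3.8·0.01 + 464·0.68 + 464·0.04 + 16.7·0.01 + 7.1·0.04 + 296.4·0.54 = 494.625 sabins.
ᾱ = 494.625 / 1252.0 = 0.3951.
Eyring denominator: −S ln(1−ᾱ) = 629.371.
V = 29 × 16 × 3.6 = 1670.4 m³.
RT60 = 0.161 × 1670.4 / 629.371 = 0.43 s.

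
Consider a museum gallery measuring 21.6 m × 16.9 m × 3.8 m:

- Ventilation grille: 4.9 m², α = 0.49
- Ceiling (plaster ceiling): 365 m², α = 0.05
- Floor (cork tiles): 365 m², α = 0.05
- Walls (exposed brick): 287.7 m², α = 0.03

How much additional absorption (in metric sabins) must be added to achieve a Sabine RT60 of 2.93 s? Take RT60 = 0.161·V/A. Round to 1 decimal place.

Total absorption A₁ = 4.9·0.49 + 365·0.05 + 365·0.05 + 287.7·0.03
  = 2.401 + 18.250 + 18.250 + 8.631 = 47.532 m² sabins.
V = 1387.152 m³. Required absorption A₂ = 0.161 × 1387.152 / 2.93 = 76.222 sabins.
Additional absorption ΔA = 76.222 − 47.532 = 28.7 sabins.

28.7 sabins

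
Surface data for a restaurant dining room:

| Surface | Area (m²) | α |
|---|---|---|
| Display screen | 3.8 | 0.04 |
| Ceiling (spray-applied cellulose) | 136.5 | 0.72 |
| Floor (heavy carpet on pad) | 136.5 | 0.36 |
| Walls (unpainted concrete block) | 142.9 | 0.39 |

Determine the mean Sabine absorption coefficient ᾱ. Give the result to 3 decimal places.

0.484

Total surface area S = 419.7 m².
Weighted sum Σ Sα = 203.303.
ᾱ = 203.303 / 419.7 = 0.484.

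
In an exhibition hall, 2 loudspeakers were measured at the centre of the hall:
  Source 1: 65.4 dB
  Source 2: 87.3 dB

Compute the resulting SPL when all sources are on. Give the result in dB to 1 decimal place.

Sum in the linear (power) domain: Σ 10^(Lᵢ/10) = 10^(65.4/10) + 10^(87.3/10) = 5.405e+08.
L_total = 10·log₁₀(5.405e+08) = 87.3 dB.

87.3 dB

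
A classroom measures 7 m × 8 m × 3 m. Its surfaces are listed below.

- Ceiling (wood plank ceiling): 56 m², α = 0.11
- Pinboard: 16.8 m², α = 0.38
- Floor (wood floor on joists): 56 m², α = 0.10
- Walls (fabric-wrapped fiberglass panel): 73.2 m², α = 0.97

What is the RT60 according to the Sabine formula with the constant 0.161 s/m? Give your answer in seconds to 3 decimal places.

A = Σ Sᵢαᵢ = 56*0.11 + 16.8*0.38 + 56*0.10 + 73.2*0.97 = 89.148 sabins.
Room volume: 168 m³.
T = 0.161 V/A = 0.161·168/89.148 = 0.303 s.

0.303 sec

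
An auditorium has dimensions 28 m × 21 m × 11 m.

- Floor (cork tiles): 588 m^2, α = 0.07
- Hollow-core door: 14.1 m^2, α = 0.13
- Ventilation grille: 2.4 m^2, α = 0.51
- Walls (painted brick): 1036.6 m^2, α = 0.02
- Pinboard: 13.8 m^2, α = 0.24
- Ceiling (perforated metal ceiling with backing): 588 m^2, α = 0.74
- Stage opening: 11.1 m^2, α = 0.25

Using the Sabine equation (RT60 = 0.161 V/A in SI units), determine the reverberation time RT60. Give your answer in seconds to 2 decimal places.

2.06 s

Summing Sᵢαᵢ: 41.160 + 1.833 + 1.224 + 20.732 + 3.312 + 435.120 + 2.775 → A = 506.156 sabins.
Volume V = 28 × 21 × 11 = 6468 m³.
RT60 = 0.161 · V / A = 0.161 × 6468 / 506.156 = 2.06 s.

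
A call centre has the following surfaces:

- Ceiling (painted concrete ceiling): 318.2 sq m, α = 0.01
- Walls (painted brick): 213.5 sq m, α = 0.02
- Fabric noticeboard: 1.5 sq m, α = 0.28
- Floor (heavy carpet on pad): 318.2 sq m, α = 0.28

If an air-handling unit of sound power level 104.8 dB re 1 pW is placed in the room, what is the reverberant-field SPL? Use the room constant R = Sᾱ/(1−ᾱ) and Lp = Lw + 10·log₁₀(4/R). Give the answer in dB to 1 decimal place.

90.4 dB

Σ(Sᵢαᵢ) = 318.2·0.01 + 213.5·0.02 + 1.5·0.28 + 318.2·0.28 = 96.968; total area S = 851.4 sq m.
ᾱ = 96.968/851.4 = 0.1139; R = Sᾱ/(1−ᾱ) = 96.968/(1−0.1139) = 109.432 sq m.
Lp = 104.8 + 10·log₁₀(4/109.432) = 104.8 + (-14.37) = 90.4 dB.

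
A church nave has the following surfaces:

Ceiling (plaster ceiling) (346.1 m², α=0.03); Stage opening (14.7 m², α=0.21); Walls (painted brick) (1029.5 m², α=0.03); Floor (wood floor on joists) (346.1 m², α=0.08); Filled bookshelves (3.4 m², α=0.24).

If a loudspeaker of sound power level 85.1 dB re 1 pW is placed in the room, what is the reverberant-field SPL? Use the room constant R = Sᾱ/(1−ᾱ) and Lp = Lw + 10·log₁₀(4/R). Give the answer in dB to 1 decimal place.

Σ(Sᵢαᵢ) = 346.1×0.03 + 14.7×0.21 + 1029.5×0.03 + 346.1×0.08 + 3.4×0.24 = 72.859; total area S = 1739.8 m².
ᾱ = 72.859/1739.8 = 0.0419; R = Sᾱ/(1−ᾱ) = 72.859/(1−0.0419) = 76.045 m².
Lp = Lw + 10 log₁₀(4/R) = 85.1 -12.79 = 72.3 dB.

72.3 dB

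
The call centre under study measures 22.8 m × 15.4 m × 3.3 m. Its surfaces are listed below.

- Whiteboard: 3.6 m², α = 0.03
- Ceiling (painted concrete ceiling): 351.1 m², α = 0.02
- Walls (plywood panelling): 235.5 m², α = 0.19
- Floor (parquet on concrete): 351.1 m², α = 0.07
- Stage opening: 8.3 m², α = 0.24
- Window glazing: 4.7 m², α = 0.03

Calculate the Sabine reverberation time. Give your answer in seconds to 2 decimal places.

2.37 s

Total absorption A = 3.6·0.03 + 351.1·0.02 + 235.5·0.19 + 351.1·0.07 + 8.3·0.24 + 4.7·0.03
  = 0.108 + 7.022 + 44.745 + 24.577 + 1.992 + 0.141 = 78.585 m² sabins.
Volume V = 22.8 × 15.4 × 3.3 = 1158.696 m³.
RT60 = 0.161 · V / A = 0.161 × 1158.696 / 78.585 = 2.37 s.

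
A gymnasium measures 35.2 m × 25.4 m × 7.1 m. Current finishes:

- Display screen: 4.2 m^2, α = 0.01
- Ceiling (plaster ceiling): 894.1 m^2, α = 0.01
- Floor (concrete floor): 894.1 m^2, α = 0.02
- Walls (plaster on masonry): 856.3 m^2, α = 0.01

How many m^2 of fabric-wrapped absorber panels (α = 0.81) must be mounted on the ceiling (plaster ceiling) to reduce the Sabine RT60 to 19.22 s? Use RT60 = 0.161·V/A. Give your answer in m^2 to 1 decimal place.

A₁ = Σ Sᵢαᵢ = 4.2*0.01 + 894.1*0.01 + 894.1*0.02 + 856.3*0.01 = 35.428 sabins.
Required A₂ = 0.161·6347.968/19.22 = 53.175 sabins.
ΔA needed = 53.175 − 35.428 = 17.747 sabins.
Each m^2 of panel replacing the ceiling (plaster ceiling) adds (0.81 − 0.01) = 0.80 sabins.
Area = ΔA/Δα = 17.747/0.80 = 22.2 m^2.

22.2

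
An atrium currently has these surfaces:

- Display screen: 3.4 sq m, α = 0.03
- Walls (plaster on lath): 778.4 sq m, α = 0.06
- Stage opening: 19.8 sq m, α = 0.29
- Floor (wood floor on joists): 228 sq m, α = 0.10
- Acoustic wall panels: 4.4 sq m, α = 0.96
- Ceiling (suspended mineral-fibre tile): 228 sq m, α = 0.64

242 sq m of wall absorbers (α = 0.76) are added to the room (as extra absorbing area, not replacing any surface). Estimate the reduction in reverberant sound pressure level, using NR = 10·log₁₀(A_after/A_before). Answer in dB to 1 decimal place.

Equivalent absorption area: A_before = 3.4*0.03 + 778.4*0.06 + 19.8*0.29 + 228*0.10 + 4.4*0.96 + 228*0.64 = 225.492 sq m.
Treatment contributes 242·0.76 = 183.920 sabins.
A_after = 225.492 + 183.920 = 409.412 sabins.
Reduction = 10 log₁₀(A_after/A_before) = 10 log₁₀(1.8156) = 2.6 dB.

2.6 dB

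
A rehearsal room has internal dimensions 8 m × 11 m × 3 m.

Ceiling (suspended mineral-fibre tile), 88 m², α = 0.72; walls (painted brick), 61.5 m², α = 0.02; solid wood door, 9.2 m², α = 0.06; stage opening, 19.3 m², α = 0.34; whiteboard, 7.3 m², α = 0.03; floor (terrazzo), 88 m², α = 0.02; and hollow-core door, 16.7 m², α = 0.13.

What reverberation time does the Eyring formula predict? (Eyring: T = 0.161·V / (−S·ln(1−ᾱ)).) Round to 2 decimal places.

0.48 s

Total surface area S = 88 + 61.5 + 9.2 + 19.3 + 7.3 + 88 + 16.7 = 290.0 m².
Σ(Sᵢαᵢ) = 88·0.72 + 61.5·0.02 + 9.2·0.06 + 19.3·0.34 + 7.3·0.03 + 88·0.02 + 16.7·0.13 = 75.854.
Mean coefficient ᾱ = A/S = 0.2616.
Eyring denominator: −S ln(1−ᾱ) = 87.948.
V = 8 × 11 × 3 = 264 m³.
T = 0.161·V/[−S·ln(1−ᾱ)] = 0.161·264/87.948 = 0.48 s.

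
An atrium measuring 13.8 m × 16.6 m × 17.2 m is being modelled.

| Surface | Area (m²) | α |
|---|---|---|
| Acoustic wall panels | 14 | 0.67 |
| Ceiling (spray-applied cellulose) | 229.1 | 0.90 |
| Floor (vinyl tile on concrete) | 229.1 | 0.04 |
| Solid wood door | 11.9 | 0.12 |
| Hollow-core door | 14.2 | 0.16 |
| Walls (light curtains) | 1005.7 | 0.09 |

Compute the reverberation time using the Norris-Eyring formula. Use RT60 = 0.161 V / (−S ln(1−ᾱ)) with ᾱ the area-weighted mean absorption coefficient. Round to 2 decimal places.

S = Σ Sᵢ = 1504.0 m².
Σ(Sᵢαᵢ) = 14·0.67 + 229.1·0.90 + 229.1·0.04 + 11.9·0.12 + 14.2·0.16 + 1005.7·0.09 = 318.947.
ᾱ = 318.947 / 1504.0 = 0.2121.
−S·ln(1−ᾱ) = −1504.0 × ln(1 − 0.2121) = 358.530.
V = 13.8 × 16.6 × 17.2 = 3940.176 m³.
T = 0.161·V/[−S·ln(1−ᾱ)] = 0.161·3940.176/358.530 = 1.77 s.

1.77 s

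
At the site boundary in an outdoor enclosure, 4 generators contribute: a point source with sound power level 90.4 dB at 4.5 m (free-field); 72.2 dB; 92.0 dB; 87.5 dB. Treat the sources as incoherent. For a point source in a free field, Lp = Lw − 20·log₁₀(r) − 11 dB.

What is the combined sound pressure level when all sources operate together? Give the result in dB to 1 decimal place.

Source at 4.5 m: Lp = 90.4 − 20·log₁₀(4.5) − 11 = 66.3 dB.
Sum in the linear (power) domain: Σ 10^(Lᵢ/10) = 10^(66.3/10) + 10^(72.2/10) + 10^(92.0/10) + 10^(87.5/10) = 2.168e+09.
Back to dB: 10·log₁₀ Σ = 93.4 dB.

93.4 dB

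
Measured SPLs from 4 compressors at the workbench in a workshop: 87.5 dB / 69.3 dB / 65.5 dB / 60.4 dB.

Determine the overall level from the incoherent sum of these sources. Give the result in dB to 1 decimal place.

87.6 dB

Σ 10^(Lᵢ/10) = 5.755e+08.
Back to dB: 10·log₁₀ Σ = 87.6 dB.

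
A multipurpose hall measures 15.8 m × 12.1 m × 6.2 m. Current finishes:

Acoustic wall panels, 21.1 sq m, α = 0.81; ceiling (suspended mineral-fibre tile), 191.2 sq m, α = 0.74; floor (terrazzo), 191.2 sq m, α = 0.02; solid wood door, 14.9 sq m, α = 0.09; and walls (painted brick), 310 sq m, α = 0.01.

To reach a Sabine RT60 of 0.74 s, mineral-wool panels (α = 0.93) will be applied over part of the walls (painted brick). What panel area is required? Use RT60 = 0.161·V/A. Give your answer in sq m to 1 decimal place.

99.0

Total absorption A₁ = 21.1×0.81 + 191.2×0.74 + 191.2×0.02 + 14.9×0.09 + 310×0.01
  = 17.091 + 141.488 + 3.824 + 1.341 + 3.100 = 166.844 sq m sabins.
V = 1185.316 m³. Target absorption A₂ = 0.161 × 1185.316 / 0.74 = 257.886 sabins.
Absorption to add: 257.886 − 166.844 = 91.042 sabins.
Net gain per sq m: Δα = 0.93 − 0.01 = 0.92.
Panel area = 91.042 / 0.92 = 99.0 sq m.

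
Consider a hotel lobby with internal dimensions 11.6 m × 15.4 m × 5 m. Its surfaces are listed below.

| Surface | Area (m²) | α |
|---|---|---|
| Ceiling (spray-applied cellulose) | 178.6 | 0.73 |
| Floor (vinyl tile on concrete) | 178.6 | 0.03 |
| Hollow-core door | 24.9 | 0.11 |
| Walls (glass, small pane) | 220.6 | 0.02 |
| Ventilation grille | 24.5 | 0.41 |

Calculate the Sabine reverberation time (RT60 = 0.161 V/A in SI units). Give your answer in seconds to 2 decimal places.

Summing Sᵢαᵢ: 130.378 + 5.358 + 2.739 + 4.412 + 10.045 → A = 152.932 sabins.
Volume V = 11.6 × 15.4 × 5 = 893.2 m³.
RT60 = 0.161 · V / A = 0.161 × 893.2 / 152.932 = 0.94 s.

0.94 sec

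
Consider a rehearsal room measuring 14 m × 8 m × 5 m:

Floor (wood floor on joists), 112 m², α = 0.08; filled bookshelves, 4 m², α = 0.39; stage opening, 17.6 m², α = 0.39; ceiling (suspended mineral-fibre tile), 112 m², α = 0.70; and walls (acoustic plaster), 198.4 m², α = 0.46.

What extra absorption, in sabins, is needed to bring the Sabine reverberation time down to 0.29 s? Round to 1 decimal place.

Total absorption A₁ = 112*0.08 + 4*0.39 + 17.6*0.39 + 112*0.70 + 198.4*0.46
  = 8.960 + 1.560 + 6.864 + 78.400 + 91.264 = 187.048 m² sabins.
For T = 0.29 s, need A₂ = 0.161·V/T = 0.161·560/0.29 = 310.897 sabins.
Shortfall: 310.897 − 187.048 = 123.8 sabins.

123.8 sabins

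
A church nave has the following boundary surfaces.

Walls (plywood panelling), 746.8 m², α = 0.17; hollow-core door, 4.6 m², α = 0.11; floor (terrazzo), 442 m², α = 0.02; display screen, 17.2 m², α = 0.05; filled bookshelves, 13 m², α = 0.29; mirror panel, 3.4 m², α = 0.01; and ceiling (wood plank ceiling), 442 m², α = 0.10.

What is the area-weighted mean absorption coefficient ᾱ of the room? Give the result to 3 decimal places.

0.111

Total surface area S = 1669.0 m².
A = 746.8·0.17 + 4.6·0.11 + 442·0.02 + 17.2·0.05 + 13·0.29 + 3.4·0.01 + 442·0.10 = 185.166 sabins.
ᾱ = 185.166 / 1669.0 = 0.111.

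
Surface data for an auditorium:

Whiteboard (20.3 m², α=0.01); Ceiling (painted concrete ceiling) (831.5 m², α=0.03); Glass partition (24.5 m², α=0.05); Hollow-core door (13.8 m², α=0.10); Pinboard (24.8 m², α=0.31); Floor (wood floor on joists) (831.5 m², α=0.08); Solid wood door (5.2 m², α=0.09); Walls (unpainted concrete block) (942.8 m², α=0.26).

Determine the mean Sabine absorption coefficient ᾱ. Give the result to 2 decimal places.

0.13

S = Σ Sᵢ = 20.3 + 831.5 + 24.5 + 13.8 + 24.8 + 831.5 + 5.2 + 942.8 = 2694.4 m².
Σ(Sᵢαᵢ) = 20.3×0.01 + 831.5×0.03 + 24.5×0.05 + 13.8×0.10 + 24.8×0.31 + 831.5×0.08 + 5.2×0.09 + 942.8×0.26 = 347.557.
ᾱ = A/S = 0.13.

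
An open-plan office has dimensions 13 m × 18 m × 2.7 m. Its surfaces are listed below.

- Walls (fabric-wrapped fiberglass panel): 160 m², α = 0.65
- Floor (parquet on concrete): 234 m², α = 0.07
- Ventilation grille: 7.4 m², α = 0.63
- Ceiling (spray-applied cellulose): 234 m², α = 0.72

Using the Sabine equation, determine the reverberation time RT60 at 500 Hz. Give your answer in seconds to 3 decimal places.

Equivalent absorption area: A = 160·0.65 + 234·0.07 + 7.4·0.63 + 234·0.72 = 293.522 m².
Volume V = 13 × 18 × 2.7 = 631.8 m³.
Sabine: RT60 = 0.161 × 631.8 / 293.522 = 0.347 s.

0.347 sec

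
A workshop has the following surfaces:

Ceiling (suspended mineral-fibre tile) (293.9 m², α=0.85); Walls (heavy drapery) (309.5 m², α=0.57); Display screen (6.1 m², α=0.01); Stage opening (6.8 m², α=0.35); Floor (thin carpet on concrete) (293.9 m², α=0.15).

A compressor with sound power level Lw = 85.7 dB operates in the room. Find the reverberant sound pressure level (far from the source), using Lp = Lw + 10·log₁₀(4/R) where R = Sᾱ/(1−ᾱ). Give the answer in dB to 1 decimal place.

61.8 dB

A = 472.756 sabins; S = 910.2 m².
ᾱ = 472.756/910.2 = 0.5194; R = Sᾱ/(1−ᾱ) = 472.756/(1−0.5194) = 983.679 m².
Lp = Lw + 10 log₁₀(4/R) = 85.7 -23.91 = 61.8 dB.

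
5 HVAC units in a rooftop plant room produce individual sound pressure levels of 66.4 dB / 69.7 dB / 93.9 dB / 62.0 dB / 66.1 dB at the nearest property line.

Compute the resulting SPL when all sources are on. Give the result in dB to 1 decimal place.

Converting to relative power and adding: 10^(66.4/10) + 10^(69.7/10) + 10^(93.9/10) + 10^(62.0/10) + 10^(66.1/10) = 2.474e+09.
Combined level = 10 log₁₀(2.474e+09) = 93.9 dB.

93.9 dB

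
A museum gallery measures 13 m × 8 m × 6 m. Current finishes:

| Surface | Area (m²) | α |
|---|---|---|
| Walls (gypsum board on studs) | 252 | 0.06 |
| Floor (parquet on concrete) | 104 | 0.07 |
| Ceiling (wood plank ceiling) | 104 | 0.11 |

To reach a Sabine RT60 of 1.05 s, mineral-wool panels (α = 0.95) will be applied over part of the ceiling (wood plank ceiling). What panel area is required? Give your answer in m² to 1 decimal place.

Total absorption A₁ = 252·0.06 + 104·0.07 + 104·0.11
  = 15.120 + 7.280 + 11.440 = 33.840 m² sabins.
Required A₂ = 0.161·624/1.05 = 95.680 sabins.
Absorption to add: 95.680 − 33.840 = 61.840 sabins.
Each m² of panel replacing the ceiling (wood plank ceiling) adds (0.95 − 0.11) = 0.84 sabins.
Area = ΔA/Δα = 61.840/0.84 = 73.6 m².

73.6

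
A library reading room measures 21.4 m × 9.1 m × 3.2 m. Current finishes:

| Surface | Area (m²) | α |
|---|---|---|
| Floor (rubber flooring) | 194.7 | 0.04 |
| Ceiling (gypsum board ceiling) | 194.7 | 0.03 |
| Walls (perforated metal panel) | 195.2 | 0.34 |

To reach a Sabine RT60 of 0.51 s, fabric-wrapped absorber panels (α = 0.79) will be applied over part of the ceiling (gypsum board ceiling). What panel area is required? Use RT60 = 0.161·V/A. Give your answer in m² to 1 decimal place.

153.6

Equivalent absorption area: A₁ = 194.7×0.04 + 194.7×0.03 + 195.2×0.34 = 79.997 m².
V = 623.168 m³. Target absorption A₂ = 0.161 × 623.168 / 0.51 = 196.726 sabins.
Absorption to add: 196.726 − 79.997 = 116.729 sabins.
Each m² of panel replacing the ceiling (gypsum board ceiling) adds (0.79 − 0.03) = 0.76 sabins.
Panel area = 116.729 / 0.76 = 153.6 m².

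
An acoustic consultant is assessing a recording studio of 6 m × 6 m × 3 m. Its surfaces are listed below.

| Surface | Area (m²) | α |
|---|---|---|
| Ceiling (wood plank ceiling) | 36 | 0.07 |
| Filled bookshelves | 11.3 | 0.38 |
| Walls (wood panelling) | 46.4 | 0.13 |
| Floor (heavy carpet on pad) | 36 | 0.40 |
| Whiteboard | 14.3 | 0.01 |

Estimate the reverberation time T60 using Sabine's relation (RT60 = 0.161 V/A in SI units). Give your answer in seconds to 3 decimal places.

Total absorption A = 36×0.07 + 11.3×0.38 + 46.4×0.13 + 36×0.40 + 14.3×0.01
  = 2.520 + 4.294 + 6.032 + 14.400 + 0.143 = 27.389 m² sabins.
Room volume: 108 m³.
Sabine: RT60 = 0.161 × 108 / 27.389 = 0.635 s.

0.635 seconds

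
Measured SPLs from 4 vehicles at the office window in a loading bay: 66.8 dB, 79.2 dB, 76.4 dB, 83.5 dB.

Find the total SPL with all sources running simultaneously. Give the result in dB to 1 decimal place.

Converting to relative power and adding: 10^(66.8/10) + 10^(79.2/10) + 10^(76.4/10) + 10^(83.5/10) = 3.555e+08.
Combined level = 10 log₁₀(3.555e+08) = 85.5 dB.

85.5 dB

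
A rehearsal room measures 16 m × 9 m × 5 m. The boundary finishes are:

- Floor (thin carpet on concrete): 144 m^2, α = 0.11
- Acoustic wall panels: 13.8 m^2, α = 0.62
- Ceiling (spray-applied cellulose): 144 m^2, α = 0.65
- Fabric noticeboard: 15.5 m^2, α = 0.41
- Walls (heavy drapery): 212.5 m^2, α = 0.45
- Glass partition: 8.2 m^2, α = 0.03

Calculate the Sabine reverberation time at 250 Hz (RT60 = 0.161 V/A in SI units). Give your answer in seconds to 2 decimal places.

0.53 seconds

Equivalent absorption area: A = 144×0.11 + 13.8×0.62 + 144×0.65 + 15.5×0.41 + 212.5×0.45 + 8.2×0.03 = 220.222 m^2.
V = 16·9·5 = 720 m³.
RT60 = 0.161 · V / A = 0.161 × 720 / 220.222 = 0.53 s.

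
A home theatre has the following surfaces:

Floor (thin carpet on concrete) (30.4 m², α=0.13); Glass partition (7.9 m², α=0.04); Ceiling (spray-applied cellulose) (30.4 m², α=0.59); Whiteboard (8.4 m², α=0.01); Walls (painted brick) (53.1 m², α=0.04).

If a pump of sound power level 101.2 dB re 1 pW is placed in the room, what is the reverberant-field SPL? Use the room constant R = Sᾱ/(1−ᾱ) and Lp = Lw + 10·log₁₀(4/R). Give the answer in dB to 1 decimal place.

92.4 dB

A = 24.412 sabins; S = 130.2 m².
ᾱ = 24.412/130.2 = 0.1875; R = Sᾱ/(1−ᾱ) = 24.412/(1−0.1875) = 30.046 m².
Lp = Lw + 10 log₁₀(4/R) = 101.2 -8.76 = 92.4 dB.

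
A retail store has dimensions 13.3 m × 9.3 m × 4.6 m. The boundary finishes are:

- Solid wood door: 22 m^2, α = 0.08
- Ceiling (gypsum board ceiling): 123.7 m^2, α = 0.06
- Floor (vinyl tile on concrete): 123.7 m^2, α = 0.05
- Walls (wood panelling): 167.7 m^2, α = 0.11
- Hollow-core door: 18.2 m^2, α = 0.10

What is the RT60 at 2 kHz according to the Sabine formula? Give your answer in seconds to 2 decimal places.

A = Σ Sᵢαᵢ = 22*0.08 + 123.7*0.06 + 123.7*0.05 + 167.7*0.11 + 18.2*0.10 = 35.634 sabins.
Volume V = 13.3 × 9.3 × 4.6 = 568.974 m³.
T = 0.161 V/A = 0.161·568.974/35.634 = 2.57 s.

2.57 s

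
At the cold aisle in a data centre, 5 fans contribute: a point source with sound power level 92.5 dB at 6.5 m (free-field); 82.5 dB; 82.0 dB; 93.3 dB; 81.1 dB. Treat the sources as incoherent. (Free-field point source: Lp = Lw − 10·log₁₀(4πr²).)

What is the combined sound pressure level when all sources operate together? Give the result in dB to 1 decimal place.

94.2 dB

Source at 6.5 m: Lp = 92.5 − 10·log₁₀(4π·6.5²) = 92.5 − 10·log₁₀(530.929) = 65.2 dB.
Sum in the linear (power) domain: Σ 10^(Lᵢ/10) = 10^(65.2/10) + 10^(82.5/10) + 10^(82.0/10) + 10^(93.3/10) + 10^(81.1/10) = 2.606e+09.
Combined level = 10 log₁₀(2.606e+09) = 94.2 dB.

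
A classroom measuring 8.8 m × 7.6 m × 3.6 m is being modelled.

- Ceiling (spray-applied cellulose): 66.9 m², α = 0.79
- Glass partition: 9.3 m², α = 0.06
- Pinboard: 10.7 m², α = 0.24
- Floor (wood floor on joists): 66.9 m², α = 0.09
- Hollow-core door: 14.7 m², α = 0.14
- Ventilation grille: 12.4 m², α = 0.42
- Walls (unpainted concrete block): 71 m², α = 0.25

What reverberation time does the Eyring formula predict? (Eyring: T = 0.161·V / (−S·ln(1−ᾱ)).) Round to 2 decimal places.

Total surface area S = 66.9 + 9.3 + 10.7 + 66.9 + 14.7 + 12.4 + 71 = 251.9 m².
Absorption A = 66.9·0.79 + 9.3·0.06 + 10.7·0.24 + 66.9·0.09 + 14.7·0.14 + 12.4·0.42 + 71·0.25 = 87.014 sabins.
ᾱ = 87.014 / 251.9 = 0.3454.
−S·ln(1−ᾱ) = −251.9 × ln(1 − 0.3454) = 106.738.
V = 8.8 × 7.6 × 3.6 = 240.768 m³.
T = 0.161·V/[−S·ln(1−ᾱ)] = 0.161·240.768/106.738 = 0.36 s.

0.36 seconds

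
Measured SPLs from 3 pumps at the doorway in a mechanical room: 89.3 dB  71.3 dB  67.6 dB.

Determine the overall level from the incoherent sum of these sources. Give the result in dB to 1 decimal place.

Sum in the linear (power) domain: Σ 10^(Lᵢ/10) = 10^(89.3/10) + 10^(71.3/10) + 10^(67.6/10) = 8.704e+08.
L_total = 10·log₁₀(8.704e+08) = 89.4 dB.

89.4 dB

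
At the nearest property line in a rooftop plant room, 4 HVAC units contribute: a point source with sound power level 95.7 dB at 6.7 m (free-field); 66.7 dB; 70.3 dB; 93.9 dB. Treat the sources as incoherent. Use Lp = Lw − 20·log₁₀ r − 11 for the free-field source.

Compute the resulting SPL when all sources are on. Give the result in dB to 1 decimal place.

Source at 6.7 m: Lp = 95.7 − 20·log₁₀(6.7) − 11 = 68.2 dB.
Converting to relative power and adding: 10^(68.2/10) + 10^(66.7/10) + 10^(70.3/10) + 10^(93.9/10) = 2.477e+09.
Back to dB: 10·log₁₀ Σ = 93.9 dB.

93.9 dB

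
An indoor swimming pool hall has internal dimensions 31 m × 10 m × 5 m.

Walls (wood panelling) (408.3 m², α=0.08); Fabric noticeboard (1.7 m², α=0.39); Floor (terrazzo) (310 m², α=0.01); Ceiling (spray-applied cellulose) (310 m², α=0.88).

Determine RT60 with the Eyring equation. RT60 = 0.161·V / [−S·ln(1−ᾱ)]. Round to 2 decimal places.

0.68 s

S = Σ Sᵢ = 1030.0 m².
Σ(Sᵢαᵢ) = 408.3×0.08 + 1.7×0.39 + 310×0.01 + 310×0.88 = 309.227.
Mean coefficient ᾱ = A/S = 0.3002.
−S·ln(1−ᾱ) = −1030.0 × ln(1 − 0.3002) = 367.670.
V = 31 × 10 × 5 = 1550 m³.
T = 0.161·V/[−S·ln(1−ᾱ)] = 0.161·1550/367.670 = 0.68 s.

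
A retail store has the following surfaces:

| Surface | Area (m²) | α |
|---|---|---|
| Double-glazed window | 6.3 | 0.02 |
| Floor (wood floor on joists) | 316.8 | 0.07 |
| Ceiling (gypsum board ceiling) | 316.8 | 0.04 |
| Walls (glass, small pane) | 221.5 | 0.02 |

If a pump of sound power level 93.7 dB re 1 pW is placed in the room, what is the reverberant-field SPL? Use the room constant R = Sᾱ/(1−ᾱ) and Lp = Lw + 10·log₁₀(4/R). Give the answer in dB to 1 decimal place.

83.6 dB

A = 39.404 sabins; S = 861.4 m².
ᾱ = 0.0457, so room constant R = A/(1−ᾱ) = 41.291 m².
Lp = 93.7 + 10·log₁₀(4/41.291) = 93.7 + (-10.14) = 83.6 dB.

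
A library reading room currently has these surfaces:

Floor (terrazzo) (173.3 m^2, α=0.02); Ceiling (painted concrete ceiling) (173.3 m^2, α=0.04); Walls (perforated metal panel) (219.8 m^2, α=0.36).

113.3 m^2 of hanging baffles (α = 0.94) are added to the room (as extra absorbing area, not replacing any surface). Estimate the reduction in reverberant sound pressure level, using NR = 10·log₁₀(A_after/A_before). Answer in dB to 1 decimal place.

Summing Sᵢαᵢ: 3.466 + 6.932 + 79.128 → A_before = 89.526 sabins.
Added absorption = 113.3 × 0.94 = 106.502 sabins.
New total A_after = 196.028 sabins.
NR = 10·log₁₀(196.028/89.526) = 3.4 dB.

3.4 dB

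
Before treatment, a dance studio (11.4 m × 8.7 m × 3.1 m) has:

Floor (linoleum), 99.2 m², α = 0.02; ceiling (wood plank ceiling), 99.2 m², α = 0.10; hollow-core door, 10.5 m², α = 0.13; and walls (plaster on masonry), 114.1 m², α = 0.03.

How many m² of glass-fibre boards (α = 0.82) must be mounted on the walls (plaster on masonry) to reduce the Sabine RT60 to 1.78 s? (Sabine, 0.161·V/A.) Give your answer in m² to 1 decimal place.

Summing Sᵢαᵢ: 1.984 + 9.920 + 1.365 + 3.423 → A₁ = 16.692 sabins.
V = 307.458 m³. Target absorption A₂ = 0.161 × 307.458 / 1.78 = 27.809 sabins.
Absorption to add: 27.809 − 16.692 = 11.117 sabins.
Each m² of panel replacing the walls (plaster on masonry) adds (0.82 − 0.03) = 0.79 sabins.
Panel area = 11.117 / 0.79 = 14.1 m².

14.1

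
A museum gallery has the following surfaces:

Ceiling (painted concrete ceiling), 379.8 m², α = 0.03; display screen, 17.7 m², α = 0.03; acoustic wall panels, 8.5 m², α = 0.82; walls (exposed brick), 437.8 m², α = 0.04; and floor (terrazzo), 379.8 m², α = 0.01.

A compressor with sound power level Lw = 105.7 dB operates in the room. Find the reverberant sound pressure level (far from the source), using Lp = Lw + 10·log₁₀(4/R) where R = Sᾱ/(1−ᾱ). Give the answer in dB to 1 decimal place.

95.5 dB

Σ(Sᵢαᵢ) = 379.8·0.03 + 17.7·0.03 + 8.5·0.82 + 437.8·0.04 + 379.8·0.01 = 40.205; total area S = 1223.6 m².
ᾱ = 0.0329, so room constant R = A/(1−ᾱ) = 41.573 m².
Lp = 105.7 + 10·log₁₀(4/41.573) = 105.7 + (-10.17) = 95.5 dB.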